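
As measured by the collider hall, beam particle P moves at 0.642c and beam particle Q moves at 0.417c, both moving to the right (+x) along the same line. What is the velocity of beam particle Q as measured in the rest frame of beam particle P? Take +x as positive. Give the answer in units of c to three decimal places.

β_A = 0.642, β_B = 0.417.
Transform to A's frame with the inverse velocity-addition law: u' = (u − v)/(1 − uv/c²), taking u = β_B and v = β_A.
u' = (0.417 − 0.642) / (1 − (0.642)(0.417)) = -0.2250/0.7323 = -0.3073.

-0.307c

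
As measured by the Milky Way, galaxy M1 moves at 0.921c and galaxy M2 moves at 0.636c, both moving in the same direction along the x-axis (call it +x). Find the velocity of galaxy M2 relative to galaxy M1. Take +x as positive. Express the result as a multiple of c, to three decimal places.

-0.688c

β_A = 0.921, β_B = 0.636.
Transform to A's frame with the inverse velocity-addition law: u' = (u − v)/(1 − uv/c²), taking u = β_B and v = β_A.
u' = (0.636 − 0.921) / (1 − (0.921)(0.636)) = -0.2850/0.4142 = -0.6880.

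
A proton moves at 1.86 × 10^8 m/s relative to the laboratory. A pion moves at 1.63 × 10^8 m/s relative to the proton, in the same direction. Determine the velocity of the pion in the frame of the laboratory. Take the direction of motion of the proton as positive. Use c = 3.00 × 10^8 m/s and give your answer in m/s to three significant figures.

2.61 × 10^8 m/s

In units of c (dividing by 3.00 × 10^8 m/s): v = 0.620, u' = 0.543.
u = (u' + v)/(1 + u'v/c²):
u = (0.543 + 0.620) / (1 + 0.543·0.620) = 1.1633/1.3369 = 0.8702
(Galilean addition would give +1.163c, exceeding c.)
Converting back: u = 0.8702 × 3.00 × 10^8 m/s.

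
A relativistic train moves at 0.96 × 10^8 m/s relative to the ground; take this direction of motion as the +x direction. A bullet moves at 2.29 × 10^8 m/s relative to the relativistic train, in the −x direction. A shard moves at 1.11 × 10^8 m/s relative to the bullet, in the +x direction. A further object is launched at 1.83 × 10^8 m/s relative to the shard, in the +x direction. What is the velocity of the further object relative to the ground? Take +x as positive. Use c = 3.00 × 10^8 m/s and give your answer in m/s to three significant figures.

+1.20 × 10^8 m/s

Apply u = (u' + v)/(1 + u'v/c²) successively, working outward toward the ground.
(Dividing each given speed by c = 3.00 × 10^8 m/s to work in units of c.)
Start: velocity of the relativistic train relative to the ground = 0.3200c.
Compose with the bullet (u' = -0.763 in the relativistic train frame): u_1 = (-0.763 + 0.320) / (1 + (-0.763)·0.320) = -0.4433/0.7557 = -0.5866.
Compose with the shard (u' = 0.370 in the bullet frame): u_2 = (0.370 + (-0.587)) / (1 + 0.370·(-0.587)) = -0.2166/0.7829 = -0.2767.
Compose with the further object (u' = 0.610 in the shard frame): u_3 = (0.610 + (-0.277)) / (1 + 0.610·(-0.277)) = 0.3333/0.8312 = 0.4010.
So u = 0.4010 × 3.00 × 10^8 m/s.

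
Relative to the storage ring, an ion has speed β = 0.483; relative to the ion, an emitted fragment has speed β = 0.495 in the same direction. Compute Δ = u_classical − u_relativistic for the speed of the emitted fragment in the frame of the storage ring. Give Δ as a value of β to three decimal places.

Δ = 0.189

Galilean: u_cl = 0.495 + 0.483 = 0.9780.
Relativistic: u_rel = (0.495 + 0.483) / (1 + 0.495·0.483) = 0.9780/1.2391 = 0.7893.
Δ = 0.9780 − 0.7893 = 0.1887.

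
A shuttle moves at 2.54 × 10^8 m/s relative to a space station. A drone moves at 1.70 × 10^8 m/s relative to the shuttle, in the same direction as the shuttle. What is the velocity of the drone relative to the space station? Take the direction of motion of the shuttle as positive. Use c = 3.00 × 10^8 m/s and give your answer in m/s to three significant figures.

2.87 × 10^8 m/s

In units of c (dividing by 3.00 × 10^8 m/s): v = 0.847, u' = 0.567.
u = (u' + v)/(1 + u'v/c²):
u = (0.567 + 0.847) / (1 + 0.567·0.847) = 1.4133/1.4798 = 0.9551
Converting back: u = 0.9551 × 3.00 × 10^8 m/s.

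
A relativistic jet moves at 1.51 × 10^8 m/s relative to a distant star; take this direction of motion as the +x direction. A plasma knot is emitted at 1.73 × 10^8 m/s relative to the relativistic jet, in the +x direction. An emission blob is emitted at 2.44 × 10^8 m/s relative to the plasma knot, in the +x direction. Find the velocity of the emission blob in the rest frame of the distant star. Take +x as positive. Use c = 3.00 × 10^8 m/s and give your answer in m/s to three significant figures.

2.95 × 10^8 m/s

Apply u = (u' + v)/(1 + u'v/c²) successively, working outward toward the distant star.
(Dividing each given speed by c = 3.00 × 10^8 m/s to work in units of c.)
Start: velocity of the relativistic jet relative to the distant star = 0.5033c.
Compose with the plasma knot (u' = 0.577 in the relativistic jet frame): u_1 = (0.577 + 0.503) / (1 + 0.577·0.503) = 1.0800/1.2903 = 0.8370.
Compose with the emission blob (u' = 0.813 in the plasma knot frame): u_2 = (0.813 + 0.837) / (1 + 0.813·0.837) = 1.6504/1.6808 = 0.9819.
So u = 0.9819 × 3.00 × 10^8 m/s.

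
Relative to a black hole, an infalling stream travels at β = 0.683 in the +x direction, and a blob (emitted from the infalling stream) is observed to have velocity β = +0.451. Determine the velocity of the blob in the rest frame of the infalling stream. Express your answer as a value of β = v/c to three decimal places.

Invert the composition law: u' = (u − v)/(1 − uv/c²).
u' = (0.451 − 0.683) / (1 − (0.451)(0.683)) = -0.2320/0.6920 = -0.3353.

β = -0.335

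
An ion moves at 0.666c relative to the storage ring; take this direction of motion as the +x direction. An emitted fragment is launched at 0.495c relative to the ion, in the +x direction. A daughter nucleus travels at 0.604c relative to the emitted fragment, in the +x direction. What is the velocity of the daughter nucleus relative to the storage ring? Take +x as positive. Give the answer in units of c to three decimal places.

0.967c

Apply u = (u' + v)/(1 + u'v/c²) successively, working outward toward the storage ring.
Start: velocity of the ion relative to the storage ring = 0.6660c.
Compose with the emitted fragment (u' = 0.495 in the ion frame): u_1 = (0.495 + 0.666) / (1 + 0.495·0.666) = 1.1610/1.3297 = 0.8731.
Compose with the daughter nucleus (u' = 0.604 in the emitted fragment frame): u_2 = (0.604 + 0.873) / (1 + 0.604·0.873) = 1.4771/1.5274 = 0.9671.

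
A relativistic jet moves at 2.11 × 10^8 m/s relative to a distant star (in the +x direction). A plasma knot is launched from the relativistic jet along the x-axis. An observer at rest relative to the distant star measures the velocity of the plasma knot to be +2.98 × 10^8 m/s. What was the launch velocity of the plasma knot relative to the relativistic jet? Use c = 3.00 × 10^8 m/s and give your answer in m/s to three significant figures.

v = 0.703c, u = 0.993c.
Invert the composition law: u' = (u − v)/(1 − uv/c²).
u' = (0.993 − 0.703) / (1 − (0.993)(0.703)) = 0.2900/0.3014 = 0.9623.
u' = 0.9623 × 3.00 × 10^8 m/s.

+2.89 × 10^8 m/s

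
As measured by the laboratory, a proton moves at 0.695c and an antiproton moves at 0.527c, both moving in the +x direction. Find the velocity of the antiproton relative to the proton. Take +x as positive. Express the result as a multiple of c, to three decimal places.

-0.265c

β_A = 0.695, β_B = 0.527.
Transform to A's frame with the inverse velocity-addition law: u' = (u − v)/(1 − uv/c²), taking u = β_B and v = β_A.
u' = (0.527 − 0.695) / (1 − (0.695)(0.527)) = -0.1680/0.6337 = -0.2651.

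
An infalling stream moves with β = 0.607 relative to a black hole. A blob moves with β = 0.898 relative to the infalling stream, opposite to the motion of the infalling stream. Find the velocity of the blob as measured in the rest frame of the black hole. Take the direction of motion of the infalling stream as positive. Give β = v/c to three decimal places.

β = -0.640

With v = 0.607 and u' = -0.898 (in units of c),
u = (u' + v)/(1 + u'v/c²):
u = (-0.898 + 0.607) / (1 + (-0.898)·0.607) = -0.2910/0.4549 = -0.6397
(Galilean addition would give -0.291c.)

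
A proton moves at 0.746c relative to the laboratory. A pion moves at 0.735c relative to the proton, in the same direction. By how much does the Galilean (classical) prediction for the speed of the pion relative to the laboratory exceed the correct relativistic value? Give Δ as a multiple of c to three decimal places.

Galilean: u_cl = 0.735 + 0.746 = 1.4810.
Relativistic: u_rel = (0.735 + 0.746) / (1 + 0.735·0.746) = 1.4810/1.5483 = 0.9565.
Δ = 1.4810 − 0.9565 = 0.5245.
(The classical prediction exceeds c; the relativistic result does not.)

Δ = 0.524c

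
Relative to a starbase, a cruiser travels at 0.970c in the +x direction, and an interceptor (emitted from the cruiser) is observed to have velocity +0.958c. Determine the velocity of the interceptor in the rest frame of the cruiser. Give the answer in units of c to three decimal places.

Invert the composition law: u' = (u − v)/(1 − uv/c²).
u' = (0.958 − 0.970) / (1 − (0.958)(0.970)) = -0.0120/0.0707 = -0.1696.

-0.170c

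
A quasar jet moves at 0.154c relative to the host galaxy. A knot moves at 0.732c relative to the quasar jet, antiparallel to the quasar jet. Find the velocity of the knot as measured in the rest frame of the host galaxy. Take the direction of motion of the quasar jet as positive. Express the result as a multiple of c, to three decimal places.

With v = 0.154 and u' = -0.732 (in units of c),
u = (u' + v)/(1 + u'v/c²):
u = (-0.732 + 0.154) / (1 + (-0.732)·0.154) = -0.5780/0.8873 = -0.6514

-0.651c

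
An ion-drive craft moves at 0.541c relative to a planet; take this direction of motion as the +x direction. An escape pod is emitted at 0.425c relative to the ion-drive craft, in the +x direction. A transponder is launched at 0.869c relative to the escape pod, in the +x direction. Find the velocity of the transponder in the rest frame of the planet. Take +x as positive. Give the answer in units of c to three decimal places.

Apply u = (u' + v)/(1 + u'v/c²) successively, working outward toward the planet.
Start: velocity of the ion-drive craft relative to the planet = 0.5410c.
Compose with the escape pod (u' = 0.425 in the ion-drive craft frame): u_1 = (0.425 + 0.541) / (1 + 0.425·0.541) = 0.9660/1.2299 = 0.7854.
Compose with the transponder (u' = 0.869 in the escape pod frame): u_2 = (0.869 + 0.785) / (1 + 0.869·0.785) = 1.6544/1.6825 = 0.9833.

0.983c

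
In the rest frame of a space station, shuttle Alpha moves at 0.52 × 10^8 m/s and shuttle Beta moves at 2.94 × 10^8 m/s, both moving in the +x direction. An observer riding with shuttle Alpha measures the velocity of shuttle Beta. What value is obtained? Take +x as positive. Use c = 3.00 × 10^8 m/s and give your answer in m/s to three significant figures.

+2.92 × 10^8 m/s

β_A = 0.173, β_B = 0.980 (dividing each by c = 3.00 × 10^8 m/s).
Transform to A's frame with the inverse velocity-addition law: u' = (u − v)/(1 − uv/c²), taking u = β_B and v = β_A.
u' = (0.980 − 0.173) / (1 − (0.173)(0.980)) = 0.8067/0.8301 = 0.9717.
u' = 0.9717 × 3.00 × 10^8 m/s.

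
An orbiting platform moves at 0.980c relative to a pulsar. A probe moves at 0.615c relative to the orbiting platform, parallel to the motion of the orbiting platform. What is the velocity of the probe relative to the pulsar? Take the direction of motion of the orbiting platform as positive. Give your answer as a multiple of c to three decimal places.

With v = 0.980 and u' = 0.615 (in units of c),
u = (u' + v)/(1 + u'v/c²):
u = (0.615 + 0.980) / (1 + 0.615·0.980) = 1.5950/1.6027 = 0.9952

0.995c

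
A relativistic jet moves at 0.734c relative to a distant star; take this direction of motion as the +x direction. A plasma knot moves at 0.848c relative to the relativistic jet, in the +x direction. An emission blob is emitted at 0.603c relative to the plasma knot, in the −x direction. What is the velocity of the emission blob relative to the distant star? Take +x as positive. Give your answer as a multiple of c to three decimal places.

+0.903c

Apply u = (u' + v)/(1 + u'v/c²) successively, working outward toward the distant star.
Start: velocity of the relativistic jet relative to the distant star = 0.7340c.
Compose with the plasma knot (u' = 0.848 in the relativistic jet frame): u_1 = (0.848 + 0.734) / (1 + 0.848·0.734) = 1.5820/1.6224 = 0.9751.
Compose with the emission blob (u' = -0.603 in the plasma knot frame): u_2 = (-0.603 + 0.975) / (1 + (-0.603)·0.975) = 0.3721/0.4120 = 0.9030.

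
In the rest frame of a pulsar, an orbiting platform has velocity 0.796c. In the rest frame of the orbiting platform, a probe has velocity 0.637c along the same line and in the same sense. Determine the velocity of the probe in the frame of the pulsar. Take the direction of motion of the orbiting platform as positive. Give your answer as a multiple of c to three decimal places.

With v = 0.796 and u' = 0.637 (in units of c),
u = (u' + v)/(1 + u'v/c²):
u = (0.637 + 0.796) / (1 + 0.637·0.796) = 1.4330/1.5071 = 0.9509
(Galilean addition would give +1.433c, exceeding c.)

0.951c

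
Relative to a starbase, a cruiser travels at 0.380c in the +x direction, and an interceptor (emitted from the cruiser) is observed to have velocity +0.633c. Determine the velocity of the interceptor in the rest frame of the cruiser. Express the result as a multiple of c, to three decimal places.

+0.333c

Invert the composition law: u' = (u − v)/(1 − uv/c²).
u' = (0.633 − 0.380) / (1 − (0.633)(0.380)) = 0.2530/0.7595 = 0.3331.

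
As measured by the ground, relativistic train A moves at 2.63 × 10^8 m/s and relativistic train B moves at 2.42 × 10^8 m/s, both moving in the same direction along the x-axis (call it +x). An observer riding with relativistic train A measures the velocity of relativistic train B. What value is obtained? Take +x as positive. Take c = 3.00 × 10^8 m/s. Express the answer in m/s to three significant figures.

β_A = 0.877, β_B = 0.807 (dividing each by c = 3.00 × 10^8 m/s).
Transform to A's frame with the inverse velocity-addition law: u' = (u − v)/(1 − uv/c²), taking u = β_B and v = β_A.
u' = (0.807 − 0.877) / (1 − (0.877)(0.807)) = -0.0700/0.2928 = -0.2391.
u' = -0.2391 × 3.00 × 10^8 m/s.

-7.17 × 10^7 m/s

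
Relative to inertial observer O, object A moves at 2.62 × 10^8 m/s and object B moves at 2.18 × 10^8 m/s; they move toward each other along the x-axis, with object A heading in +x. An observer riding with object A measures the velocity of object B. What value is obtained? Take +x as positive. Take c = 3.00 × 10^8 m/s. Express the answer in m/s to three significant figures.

β_A = 0.873, β_B = -0.727 (dividing each by c = 3.00 × 10^8 m/s).
Transform to A's frame with the inverse velocity-addition law: u' = (u − v)/(1 − uv/c²), taking u = β_B and v = β_A.
u' = (-0.727 − 0.873) / (1 − (0.873)(-0.727)) = -1.6000/1.6346 = -0.9788.
u' = -0.9788 × 3.00 × 10^8 m/s.

-2.94 × 10^8 m/s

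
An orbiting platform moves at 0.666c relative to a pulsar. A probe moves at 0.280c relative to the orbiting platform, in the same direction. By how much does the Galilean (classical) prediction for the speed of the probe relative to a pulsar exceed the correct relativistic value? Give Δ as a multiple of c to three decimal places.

Δ = 0.149c

Galilean: u_cl = 0.280 + 0.666 = 0.9460.
Relativistic: u_rel = (0.280 + 0.666) / (1 + 0.280·0.666) = 0.9460/1.1865 = 0.7973.
Δ = 0.9460 − 0.7973 = 0.1487.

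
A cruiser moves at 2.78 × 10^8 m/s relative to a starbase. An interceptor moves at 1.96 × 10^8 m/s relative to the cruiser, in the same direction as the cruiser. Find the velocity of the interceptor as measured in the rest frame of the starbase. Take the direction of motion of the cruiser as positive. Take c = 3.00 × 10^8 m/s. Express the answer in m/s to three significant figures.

2.95 × 10^8 m/s

In units of c (dividing by 3.00 × 10^8 m/s): v = 0.927, u' = 0.653.
u = (u' + v)/(1 + u'v/c²):
u = (0.653 + 0.927) / (1 + 0.653·0.927) = 1.5800/1.6054 = 0.9842
Converting back: u = 0.9842 × 3.00 × 10^8 m/s.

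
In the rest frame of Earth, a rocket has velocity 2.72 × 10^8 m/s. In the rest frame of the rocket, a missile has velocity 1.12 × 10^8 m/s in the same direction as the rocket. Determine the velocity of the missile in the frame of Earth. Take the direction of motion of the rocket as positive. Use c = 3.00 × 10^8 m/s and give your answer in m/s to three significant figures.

2.87 × 10^8 m/s

In units of c (dividing by 3.00 × 10^8 m/s): v = 0.907, u' = 0.373.
u = (u' + v)/(1 + u'v/c²):
u = (0.373 + 0.907) / (1 + 0.373·0.907) = 1.2800/1.3385 = 0.9563
Converting back: u = 0.9563 × 3.00 × 10^8 m/s.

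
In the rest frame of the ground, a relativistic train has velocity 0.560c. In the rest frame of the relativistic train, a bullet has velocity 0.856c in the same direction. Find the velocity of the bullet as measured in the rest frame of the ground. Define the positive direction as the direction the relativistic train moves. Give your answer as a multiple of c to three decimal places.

0.957c

With v = 0.560 and u' = 0.856 (in units of c),
u = (u' + v)/(1 + u'v/c²):
u = (0.856 + 0.560) / (1 + 0.856·0.560) = 1.4160/1.4794 = 0.9572
(Galilean addition would give +1.416c, exceeding c.)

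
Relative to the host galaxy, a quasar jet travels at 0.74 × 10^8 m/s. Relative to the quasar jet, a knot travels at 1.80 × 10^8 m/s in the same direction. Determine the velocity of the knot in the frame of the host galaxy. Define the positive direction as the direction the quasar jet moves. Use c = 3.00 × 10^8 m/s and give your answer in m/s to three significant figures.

2.21 × 10^8 m/s

In units of c (dividing by 3.00 × 10^8 m/s): v = 0.247, u' = 0.600.
u = (u' + v)/(1 + u'v/c²):
u = (0.600 + 0.247) / (1 + 0.600·0.247) = 0.8467/1.1480 = 0.7375
(Galilean addition would give +0.847c.)
Converting back: u = 0.7375 × 3.00 × 10^8 m/s.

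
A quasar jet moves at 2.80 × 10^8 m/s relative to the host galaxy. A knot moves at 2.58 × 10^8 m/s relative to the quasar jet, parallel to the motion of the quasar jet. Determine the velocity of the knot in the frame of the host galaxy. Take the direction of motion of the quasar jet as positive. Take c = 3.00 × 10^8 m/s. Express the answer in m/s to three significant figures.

In units of c (dividing by 3.00 × 10^8 m/s): v = 0.933, u' = 0.860.
u = (u' + v)/(1 + u'v/c²):
u = (0.860 + 0.933) / (1 + 0.860·0.933) = 1.7933/1.8027 = 0.9948
(Galilean addition would give +1.793c, exceeding c.)
Converting back: u = 0.9948 × 3.00 × 10^8 m/s.

2.98 × 10^8 m/s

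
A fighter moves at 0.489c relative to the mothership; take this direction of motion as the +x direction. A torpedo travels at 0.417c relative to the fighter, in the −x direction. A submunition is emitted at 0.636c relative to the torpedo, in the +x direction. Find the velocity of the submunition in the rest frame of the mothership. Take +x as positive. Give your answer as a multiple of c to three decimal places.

+0.687c

Apply u = (u' + v)/(1 + u'v/c²) successively, working outward toward the mothership.
Start: velocity of the fighter relative to the mothership = 0.4890c.
Compose with the torpedo (u' = -0.417 in the fighter frame): u_1 = (-0.417 + 0.489) / (1 + (-0.417)·0.489) = 0.0720/0.7961 = 0.0904.
Compose with the submunition (u' = 0.636 in the torpedo frame): u_2 = (0.636 + 0.090) / (1 + 0.636·0.090) = 0.7264/1.0575 = 0.6869.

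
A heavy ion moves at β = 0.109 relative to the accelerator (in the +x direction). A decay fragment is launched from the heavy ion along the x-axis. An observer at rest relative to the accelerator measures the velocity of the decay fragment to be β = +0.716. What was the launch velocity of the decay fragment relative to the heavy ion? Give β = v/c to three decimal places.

β = +0.658

Invert the composition law: u' = (u − v)/(1 − uv/c²).
u' = (0.716 − 0.109) / (1 − (0.716)(0.109)) = 0.6070/0.9220 = 0.6584.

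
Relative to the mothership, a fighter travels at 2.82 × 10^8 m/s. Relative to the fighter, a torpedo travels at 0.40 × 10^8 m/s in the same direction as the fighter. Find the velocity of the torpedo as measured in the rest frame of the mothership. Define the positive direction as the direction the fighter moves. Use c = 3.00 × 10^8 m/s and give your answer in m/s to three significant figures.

2.86 × 10^8 m/s

In units of c (dividing by 3.00 × 10^8 m/s): v = 0.940, u' = 0.133.
u = (u' + v)/(1 + u'v/c²):
u = (0.133 + 0.940) / (1 + 0.133·0.940) = 1.0733/1.1253 = 0.9538
(Galilean addition would give +1.073c, exceeding c.)
Converting back: u = 0.9538 × 3.00 × 10^8 m/s.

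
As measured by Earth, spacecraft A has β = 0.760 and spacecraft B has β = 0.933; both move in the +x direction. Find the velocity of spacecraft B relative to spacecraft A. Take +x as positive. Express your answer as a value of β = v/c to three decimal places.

β = +0.595

β_A = 0.760, β_B = 0.933.
Transform to A's frame with the inverse velocity-addition law: u' = (u − v)/(1 − uv/c²), taking u = β_B and v = β_A.
u' = (0.933 − 0.760) / (1 − (0.760)(0.933)) = 0.1730/0.2909 = 0.5947.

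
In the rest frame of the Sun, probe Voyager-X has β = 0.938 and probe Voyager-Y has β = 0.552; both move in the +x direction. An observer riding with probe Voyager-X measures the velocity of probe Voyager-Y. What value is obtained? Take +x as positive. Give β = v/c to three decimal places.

β_A = 0.938, β_B = 0.552.
Transform to A's frame with the inverse velocity-addition law: u' = (u − v)/(1 − uv/c²), taking u = β_B and v = β_A.
u' = (0.552 − 0.938) / (1 − (0.938)(0.552)) = -0.3860/0.4822 = -0.8005.

β = -0.800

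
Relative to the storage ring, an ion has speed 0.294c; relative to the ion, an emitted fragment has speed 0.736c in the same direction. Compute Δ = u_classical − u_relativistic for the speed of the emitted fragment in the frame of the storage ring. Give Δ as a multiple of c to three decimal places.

Galilean: u_cl = 0.736 + 0.294 = 1.0300.
Relativistic: u_rel = (0.736 + 0.294) / (1 + 0.736·0.294) = 1.0300/1.2164 = 0.8468.
Δ = 1.0300 − 0.8468 = 0.1832.
(The classical prediction exceeds c; the relativistic result does not.)

Δ = 0.183c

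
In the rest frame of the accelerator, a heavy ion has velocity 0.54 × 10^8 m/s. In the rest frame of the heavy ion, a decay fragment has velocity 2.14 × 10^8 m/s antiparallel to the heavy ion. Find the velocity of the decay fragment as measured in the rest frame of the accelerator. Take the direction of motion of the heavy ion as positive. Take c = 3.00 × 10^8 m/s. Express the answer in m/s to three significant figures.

-1.84 × 10^8 m/s

In units of c (dividing by 3.00 × 10^8 m/s): v = 0.180, u' = -0.713.
u = (u' + v)/(1 + u'v/c²):
u = (-0.713 + 0.180) / (1 + (-0.713)·0.180) = -0.5333/0.8716 = -0.6119
(Galilean addition would give -0.533c.)
Converting back: u = -0.6119 × 3.00 × 10^8 m/s.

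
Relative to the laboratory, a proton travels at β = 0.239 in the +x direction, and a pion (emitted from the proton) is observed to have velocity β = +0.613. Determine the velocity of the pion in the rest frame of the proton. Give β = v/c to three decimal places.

β = +0.438

Invert the composition law: u' = (u − v)/(1 − uv/c²).
u' = (0.613 − 0.239) / (1 − (0.613)(0.239)) = 0.3740/0.8535 = 0.4382.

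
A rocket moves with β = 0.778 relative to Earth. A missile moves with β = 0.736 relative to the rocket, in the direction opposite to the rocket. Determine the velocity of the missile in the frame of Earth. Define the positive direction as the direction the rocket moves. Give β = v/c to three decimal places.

With v = 0.778 and u' = -0.736 (in units of c),
u = (u' + v)/(1 + u'v/c²):
u = (-0.736 + 0.778) / (1 + (-0.736)·0.778) = 0.0420/0.4274 = 0.0983
(Galilean addition would give +0.042c.)

β = +0.098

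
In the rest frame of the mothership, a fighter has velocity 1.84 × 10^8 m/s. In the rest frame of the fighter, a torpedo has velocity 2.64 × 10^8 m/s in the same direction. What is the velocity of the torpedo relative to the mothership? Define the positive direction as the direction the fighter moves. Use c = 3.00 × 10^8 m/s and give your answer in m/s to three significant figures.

In units of c (dividing by 3.00 × 10^8 m/s): v = 0.613, u' = 0.880.
u = (u' + v)/(1 + u'v/c²):
u = (0.880 + 0.613) / (1 + 0.880·0.613) = 1.4933/1.5397 = 0.9699
Converting back: u = 0.9699 × 3.00 × 10^8 m/s.

2.91 × 10^8 m/s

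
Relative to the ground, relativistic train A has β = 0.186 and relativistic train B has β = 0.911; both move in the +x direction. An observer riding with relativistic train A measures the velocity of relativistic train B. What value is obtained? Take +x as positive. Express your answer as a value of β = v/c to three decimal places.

β_A = 0.186, β_B = 0.911.
Transform to A's frame with the inverse velocity-addition law: u' = (u − v)/(1 − uv/c²), taking u = β_B and v = β_A.
u' = (0.911 − 0.186) / (1 − (0.186)(0.911)) = 0.7250/0.8306 = 0.8729.

β = +0.873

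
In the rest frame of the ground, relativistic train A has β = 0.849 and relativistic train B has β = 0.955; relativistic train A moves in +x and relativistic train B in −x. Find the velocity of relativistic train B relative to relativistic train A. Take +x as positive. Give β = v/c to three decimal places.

β_A = 0.849, β_B = -0.955.
Transform to A's frame with the inverse velocity-addition law: u' = (u − v)/(1 − uv/c²), taking u = β_B and v = β_A.
u' = (-0.955 − 0.849) / (1 − (0.849)(-0.955)) = -1.8040/1.8108 = -0.9962.

β = -0.996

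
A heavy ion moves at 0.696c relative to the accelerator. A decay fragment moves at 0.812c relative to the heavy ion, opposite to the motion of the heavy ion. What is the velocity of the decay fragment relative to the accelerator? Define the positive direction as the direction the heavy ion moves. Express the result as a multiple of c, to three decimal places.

-0.267c

With v = 0.696 and u' = -0.812 (in units of c),
u = (u' + v)/(1 + u'v/c²):
u = (-0.812 + 0.696) / (1 + (-0.812)·0.696) = -0.1160/0.4348 = -0.2668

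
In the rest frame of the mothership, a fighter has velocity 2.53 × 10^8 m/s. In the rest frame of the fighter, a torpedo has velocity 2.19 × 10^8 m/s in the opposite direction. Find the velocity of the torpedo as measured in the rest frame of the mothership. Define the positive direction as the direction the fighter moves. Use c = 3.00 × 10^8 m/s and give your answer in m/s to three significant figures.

In units of c (dividing by 3.00 × 10^8 m/s): v = 0.843, u' = -0.730.
u = (u' + v)/(1 + u'v/c²):
u = (-0.730 + 0.843) / (1 + (-0.730)·0.843) = 0.1133/0.3844 = 0.2949
(Galilean addition would give +0.113c.)
Converting back: u = 0.2949 × 3.00 × 10^8 m/s.

+8.85 × 10^7 m/s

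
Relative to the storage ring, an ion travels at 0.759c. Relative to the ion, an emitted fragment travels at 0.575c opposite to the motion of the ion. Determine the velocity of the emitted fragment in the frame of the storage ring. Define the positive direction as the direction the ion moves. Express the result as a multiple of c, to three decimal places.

+0.326c

With v = 0.759 and u' = -0.575 (in units of c),
u = (u' + v)/(1 + u'v/c²):
u = (-0.575 + 0.759) / (1 + (-0.575)·0.759) = 0.1840/0.5636 = 0.3265
(Galilean addition would give +0.184c.)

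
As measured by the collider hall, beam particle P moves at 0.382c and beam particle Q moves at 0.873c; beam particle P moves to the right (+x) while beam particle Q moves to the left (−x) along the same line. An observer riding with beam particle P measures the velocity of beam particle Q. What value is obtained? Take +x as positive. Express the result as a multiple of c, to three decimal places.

-0.941c

β_A = 0.382, β_B = -0.873.
Transform to A's frame with the inverse velocity-addition law: u' = (u − v)/(1 − uv/c²), taking u = β_B and v = β_A.
u' = (-0.873 − 0.382) / (1 − (0.382)(-0.873)) = -1.2550/1.3335 = -0.9411.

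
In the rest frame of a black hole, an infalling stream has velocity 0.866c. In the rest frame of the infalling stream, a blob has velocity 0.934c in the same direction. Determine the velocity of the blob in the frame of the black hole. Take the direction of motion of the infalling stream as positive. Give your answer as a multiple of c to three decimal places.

With v = 0.866 and u' = 0.934 (in units of c),
u = (u' + v)/(1 + u'v/c²):
u = (0.934 + 0.866) / (1 + 0.934·0.866) = 1.8000/1.8088 = 0.9951
(Galilean addition would give +1.800c, exceeding c.)

0.995c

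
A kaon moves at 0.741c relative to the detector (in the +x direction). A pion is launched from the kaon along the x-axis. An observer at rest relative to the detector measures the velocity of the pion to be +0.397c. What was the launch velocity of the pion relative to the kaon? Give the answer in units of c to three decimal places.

Invert the composition law: u' = (u − v)/(1 − uv/c²).
u' = (0.397 − 0.741) / (1 − (0.397)(0.741)) = -0.3440/0.7058 = -0.4874.

-0.487c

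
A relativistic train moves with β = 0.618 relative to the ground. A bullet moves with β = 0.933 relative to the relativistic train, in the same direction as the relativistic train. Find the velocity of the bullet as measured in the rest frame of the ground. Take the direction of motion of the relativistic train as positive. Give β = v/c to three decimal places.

β = 0.984

With v = 0.618 and u' = 0.933 (in units of c),
u = (u' + v)/(1 + u'v/c²):
u = (0.933 + 0.618) / (1 + 0.933·0.618) = 1.5510/1.5766 = 0.9838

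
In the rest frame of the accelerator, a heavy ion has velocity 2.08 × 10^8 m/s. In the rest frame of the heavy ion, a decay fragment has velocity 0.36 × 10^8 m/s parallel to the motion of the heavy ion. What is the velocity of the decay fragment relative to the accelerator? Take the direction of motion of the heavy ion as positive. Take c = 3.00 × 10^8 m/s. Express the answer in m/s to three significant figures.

In units of c (dividing by 3.00 × 10^8 m/s): v = 0.693, u' = 0.120.
u = (u' + v)/(1 + u'v/c²):
u = (0.120 + 0.693) / (1 + 0.120·0.693) = 0.8133/1.0832 = 0.7509
Converting back: u = 0.7509 × 3.00 × 10^8 m/s.

2.25 × 10^8 m/s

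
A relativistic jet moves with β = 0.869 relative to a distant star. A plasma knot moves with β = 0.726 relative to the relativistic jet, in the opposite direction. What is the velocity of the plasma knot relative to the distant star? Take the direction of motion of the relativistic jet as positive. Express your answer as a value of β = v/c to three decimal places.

With v = 0.869 and u' = -0.726 (in units of c),
u = (u' + v)/(1 + u'v/c²):
u = (-0.726 + 0.869) / (1 + (-0.726)·0.869) = 0.1430/0.3691 = 0.3874
(Galilean addition would give +0.143c.)

β = +0.387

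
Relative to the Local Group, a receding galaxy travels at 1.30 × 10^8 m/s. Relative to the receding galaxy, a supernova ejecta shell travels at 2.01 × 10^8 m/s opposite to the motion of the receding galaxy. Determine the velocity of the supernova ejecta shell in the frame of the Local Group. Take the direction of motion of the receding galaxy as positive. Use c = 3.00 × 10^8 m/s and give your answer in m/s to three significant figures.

-1.00 × 10^8 m/s

In units of c (dividing by 3.00 × 10^8 m/s): v = 0.433, u' = -0.670.
u = (u' + v)/(1 + u'v/c²):
u = (-0.670 + 0.433) / (1 + (-0.670)·0.433) = -0.2367/0.7097 = -0.3335
Converting back: u = -0.3335 × 3.00 × 10^8 m/s.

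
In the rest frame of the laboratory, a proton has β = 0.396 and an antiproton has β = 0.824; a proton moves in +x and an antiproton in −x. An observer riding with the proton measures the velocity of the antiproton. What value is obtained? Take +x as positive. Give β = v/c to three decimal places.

β = -0.920

β_A = 0.396, β_B = -0.824.
Transform to A's frame with the inverse velocity-addition law: u' = (u − v)/(1 − uv/c²), taking u = β_B and v = β_A.
u' = (-0.824 − 0.396) / (1 − (0.396)(-0.824)) = -1.2200/1.3263 = -0.9198.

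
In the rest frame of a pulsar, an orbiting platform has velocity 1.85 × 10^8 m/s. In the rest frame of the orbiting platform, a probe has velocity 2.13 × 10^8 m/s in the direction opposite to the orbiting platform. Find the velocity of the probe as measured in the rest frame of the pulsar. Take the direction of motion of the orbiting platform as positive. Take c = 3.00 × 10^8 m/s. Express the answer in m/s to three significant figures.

In units of c (dividing by 3.00 × 10^8 m/s): v = 0.617, u' = -0.710.
u = (u' + v)/(1 + u'v/c²):
u = (-0.710 + 0.617) / (1 + (-0.710)·0.617) = -0.0933/0.5622 = -0.1660
(Galilean addition would give -0.093c.)
Converting back: u = -0.1660 × 3.00 × 10^8 m/s.

-4.98 × 10^7 m/s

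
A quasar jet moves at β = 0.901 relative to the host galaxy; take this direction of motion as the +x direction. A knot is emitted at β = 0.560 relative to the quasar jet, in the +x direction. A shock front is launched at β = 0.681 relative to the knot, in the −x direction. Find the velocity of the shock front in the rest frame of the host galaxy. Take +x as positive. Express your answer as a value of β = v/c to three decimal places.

Apply u = (u' + v)/(1 + u'v/c²) successively, working outward toward the host galaxy.
Start: velocity of the quasar jet relative to the host galaxy = 0.9010c.
Compose with the knot (u' = 0.560 in the quasar jet frame): u_1 = (0.560 + 0.901) / (1 + 0.560·0.901) = 1.4610/1.5046 = 0.9710.
Compose with the shock front (u' = -0.681 in the knot frame): u_2 = (-0.681 + 0.971) / (1 + (-0.681)·0.971) = 0.2900/0.3387 = 0.8563.

β = +0.856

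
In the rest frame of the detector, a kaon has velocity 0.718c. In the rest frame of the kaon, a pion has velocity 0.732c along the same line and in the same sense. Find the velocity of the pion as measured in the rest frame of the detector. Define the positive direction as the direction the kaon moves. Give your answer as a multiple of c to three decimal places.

With v = 0.718 and u' = 0.732 (in units of c),
u = (u' + v)/(1 + u'v/c²):
u = (0.732 + 0.718) / (1 + 0.732·0.718) = 1.4500/1.5256 = 0.9505

0.950c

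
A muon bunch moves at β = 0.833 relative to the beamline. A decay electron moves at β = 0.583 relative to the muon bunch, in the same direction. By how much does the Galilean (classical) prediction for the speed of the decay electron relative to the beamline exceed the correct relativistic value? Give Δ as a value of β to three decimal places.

Galilean: u_cl = 0.583 + 0.833 = 1.4160.
Relativistic: u_rel = (0.583 + 0.833) / (1 + 0.583·0.833) = 1.4160/1.4856 = 0.9531.
Δ = 1.4160 − 0.9531 = 0.4629.
(The classical prediction exceeds c; the relativistic result does not.)

Δ = 0.463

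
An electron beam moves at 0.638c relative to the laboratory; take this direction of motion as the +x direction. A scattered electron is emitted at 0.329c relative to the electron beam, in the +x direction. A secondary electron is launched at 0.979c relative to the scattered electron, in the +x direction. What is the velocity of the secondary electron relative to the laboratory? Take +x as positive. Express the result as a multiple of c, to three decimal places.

0.998c

Apply u = (u' + v)/(1 + u'v/c²) successively, working outward toward the laboratory.
Start: velocity of the electron beam relative to the laboratory = 0.6380c.
Compose with the scattered electron (u' = 0.329 in the electron beam frame): u_1 = (0.329 + 0.638) / (1 + 0.329·0.638) = 0.9670/1.2099 = 0.7992.
Compose with the secondary electron (u' = 0.979 in the scattered electron frame): u_2 = (0.979 + 0.799) / (1 + 0.979·0.799) = 1.7782/1.7825 = 0.9976.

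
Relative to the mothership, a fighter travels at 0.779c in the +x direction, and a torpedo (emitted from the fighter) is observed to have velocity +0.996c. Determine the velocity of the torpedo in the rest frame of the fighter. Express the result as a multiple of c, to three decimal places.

Invert the composition law: u' = (u − v)/(1 − uv/c²).
u' = (0.996 − 0.779) / (1 − (0.996)(0.779)) = 0.2170/0.2241 = 0.9682.

+0.968c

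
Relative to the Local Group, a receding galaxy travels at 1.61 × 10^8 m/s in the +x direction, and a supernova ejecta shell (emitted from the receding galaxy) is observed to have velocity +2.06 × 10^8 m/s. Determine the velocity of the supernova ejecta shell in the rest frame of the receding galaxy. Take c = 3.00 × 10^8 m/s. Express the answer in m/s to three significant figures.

v = 0.537c, u = 0.687c.
Invert the composition law: u' = (u − v)/(1 − uv/c²).
u' = (0.687 − 0.537) / (1 − (0.687)(0.537)) = 0.1500/0.6315 = 0.2375.
u' = 0.2375 × 3.00 × 10^8 m/s.

+7.13 × 10^7 m/s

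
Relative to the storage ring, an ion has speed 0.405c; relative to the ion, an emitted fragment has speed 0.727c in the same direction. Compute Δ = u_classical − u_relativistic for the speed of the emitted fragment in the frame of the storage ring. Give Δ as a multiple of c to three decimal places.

Galilean: u_cl = 0.727 + 0.405 = 1.1320.
Relativistic: u_rel = (0.727 + 0.405) / (1 + 0.727·0.405) = 1.1320/1.2944 = 0.8745.
Δ = 1.1320 − 0.8745 = 0.2575.
(The classical prediction exceeds c; the relativistic result does not.)

Δ = 0.257c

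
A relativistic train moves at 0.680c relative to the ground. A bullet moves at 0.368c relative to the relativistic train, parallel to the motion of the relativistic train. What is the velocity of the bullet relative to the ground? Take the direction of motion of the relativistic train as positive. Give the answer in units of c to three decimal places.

0.838c

With v = 0.680 and u' = 0.368 (in units of c),
u = (u' + v)/(1 + u'v/c²):
u = (0.368 + 0.680) / (1 + 0.368·0.680) = 1.0480/1.2502 = 0.8382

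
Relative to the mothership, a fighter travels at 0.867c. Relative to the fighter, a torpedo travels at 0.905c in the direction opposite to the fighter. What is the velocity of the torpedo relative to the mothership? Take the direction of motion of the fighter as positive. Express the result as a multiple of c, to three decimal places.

-0.176c

With v = 0.867 and u' = -0.905 (in units of c),
u = (u' + v)/(1 + u'v/c²):
u = (-0.905 + 0.867) / (1 + (-0.905)·0.867) = -0.0380/0.2154 = -0.1764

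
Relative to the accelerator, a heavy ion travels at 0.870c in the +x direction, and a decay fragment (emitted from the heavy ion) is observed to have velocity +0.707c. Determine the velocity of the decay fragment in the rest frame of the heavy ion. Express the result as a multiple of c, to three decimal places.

-0.423c

Invert the composition law: u' = (u − v)/(1 − uv/c²).
u' = (0.707 − 0.870) / (1 − (0.707)(0.870)) = -0.1630/0.3849 = -0.4235.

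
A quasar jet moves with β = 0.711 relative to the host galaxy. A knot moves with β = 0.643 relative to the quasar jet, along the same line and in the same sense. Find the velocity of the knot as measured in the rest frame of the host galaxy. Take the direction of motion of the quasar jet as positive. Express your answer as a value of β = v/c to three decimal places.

With v = 0.711 and u' = 0.643 (in units of c),
u = (u' + v)/(1 + u'v/c²):
u = (0.643 + 0.711) / (1 + 0.643·0.711) = 1.3540/1.4572 = 0.9292
(Galilean addition would give +1.354c, exceeding c.)

β = 0.929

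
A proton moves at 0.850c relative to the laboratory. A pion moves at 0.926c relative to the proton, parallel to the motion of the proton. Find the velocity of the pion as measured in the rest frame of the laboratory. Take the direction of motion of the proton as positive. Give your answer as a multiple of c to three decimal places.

With v = 0.850 and u' = 0.926 (in units of c),
u = (u' + v)/(1 + u'v/c²):
u = (0.926 + 0.850) / (1 + 0.926·0.850) = 1.7760/1.7871 = 0.9938

0.994c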